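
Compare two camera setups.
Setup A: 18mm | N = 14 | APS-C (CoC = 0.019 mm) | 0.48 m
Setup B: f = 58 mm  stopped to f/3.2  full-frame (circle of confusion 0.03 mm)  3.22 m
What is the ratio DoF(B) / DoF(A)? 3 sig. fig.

1.38

Setup A: H = 18²/(14×0.019) + 18 ≈ 1236.0 mm; DoF = Df − Dn = 773.32 − 348.00 ≈ 425.32 mm.
Setup B: H = 58²/(3.2×0.03) + 58 ≈ 35099.7 mm; DoF = Df − Dn = 3539.38 − 2953.49 ≈ 585.89 mm.
Ratio = 585.89 / 425.32 ≈ 1.38.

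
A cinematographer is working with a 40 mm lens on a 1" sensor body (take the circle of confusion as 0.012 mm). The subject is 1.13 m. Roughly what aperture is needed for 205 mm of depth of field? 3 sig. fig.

Write h = H − f = f²/(N·c). The thin-lens limits are Dn = s·h/(h + (s−f)) and Df = s·h/(h − (s−f)), so DoF = Df − Dn = 2·s·(s−f)·h / (h² − (s−f)²).
That is a quadratic in h: DoF·h² − 2·s·(s−f)·h − DoF·(s−f)² = 0 ⇒ h = (s−f)·(s + √(s² + DoF²)) / DoF = 1090 × (1130 + √(1130² + 205²)) / 205 = 1090 × (1130 + 1148.44) / 205 ≈ 12115 mm.
Then N = f²/(c·h) = 40² / (0.012 × 12115) = 1600 / 145.38 ≈ 11.

f/11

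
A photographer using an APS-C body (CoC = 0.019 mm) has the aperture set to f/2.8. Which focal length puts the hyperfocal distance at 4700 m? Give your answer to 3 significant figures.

500 mm

From H = f²/(N·c) + f, with f ≪ H: f ≈ √(H·N·c) = √(4700000 × 2.8 × 0.019) = √250040 ≈ 500.0 mm.
The +f correction barely moves this — solving exactly, f² + N·c·f − N·c·H = 0 ⇒ f = (−N·c + √((N·c)² + 4·N·c·H))/2 = (−0.0532 + √1000160)/2 ≈ 500.01 mm, so f ≈ 500 mm.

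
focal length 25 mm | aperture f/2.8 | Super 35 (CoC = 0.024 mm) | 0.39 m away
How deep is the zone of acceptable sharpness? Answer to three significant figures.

Hyperfocal distance H = f²/(N·c) + f = 25²/(2.8 × 0.024) + 25 = 625/0.0672 + 25 ≈ 9325.6 mm ≈ 9.326 m.
Near limit Dn = s·(H − f)/(H + s − 2f) = 390 × (9325.6 − 25) / (9325.6 + 390 − 2 × 25) = 390 × 9300.6 / 9665.6 ≈ 375.273 mm.
Far limit Df = s·(H − f)/(H − s) = 390 × (9325.6 − 25) / (9325.6 − 390) = 390 × 9300.6 / 8935.6 ≈ 405.931 mm.
Depth of field = Df − Dn = 405.931 − 375.273 ≈ 30.658 mm.

30.7 mm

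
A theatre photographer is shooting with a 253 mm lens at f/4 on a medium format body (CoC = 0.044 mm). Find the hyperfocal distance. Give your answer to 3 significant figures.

Hyperfocal distance H = f²/(N·c) + f = 253²/(4 × 0.044) + 253 = 64009/0.176 + 253 ≈ 363940.5 mm ≈ 364 m.

364 m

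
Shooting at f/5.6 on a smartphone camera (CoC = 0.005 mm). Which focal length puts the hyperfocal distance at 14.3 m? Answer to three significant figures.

From H = f²/(N·c) + f, with f ≪ H: f ≈ √(H·N·c) = √(14300 × 5.6 × 0.005) = √400.40 ≈ 20.01 mm.
The +f correction barely moves this — solving exactly, f² + N·c·f − N·c·H = 0 ⇒ f = (−N·c + √((N·c)² + 4·N·c·H))/2 = (−0.028 + √1601.6)/2 ≈ 19.996 mm, so f ≈ 20.0 mm.

20.0 mm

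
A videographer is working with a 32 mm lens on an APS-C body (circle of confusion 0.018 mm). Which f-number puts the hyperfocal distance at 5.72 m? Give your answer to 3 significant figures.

Rearrange H = f²/(N·c) + f for N: N = f² / ((H − f)·c).
N = 32² / ((5720 − 32) × 0.018) = 1024 / 102.4 ≈ 10.

f/10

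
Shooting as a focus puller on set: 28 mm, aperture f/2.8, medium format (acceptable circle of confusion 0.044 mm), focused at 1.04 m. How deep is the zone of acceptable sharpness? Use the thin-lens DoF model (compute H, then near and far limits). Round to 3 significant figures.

339 mm

Hyperfocal distance H = f²/(N·c) + f = 28²/(2.8 × 0.044) + 28 = 784/0.1232 + 28 ≈ 6391.6 mm ≈ 6.392 m.
Near limit Dn = s·(H − f)/(H + s − 2f) = 1040 × (6391.6 − 28) / (6391.6 + 1040 − 2 × 28) = 1040 × 6363.6 / 7375.6 ≈ 897.30 mm.
Far limit Df = s·(H − f)/(H − s) = 1040 × (6391.6 − 28) / (6391.6 − 1040) = 1040 × 6363.6 / 5351.6 ≈ 1236.67 mm.
Depth of field = Df − Dn = 1236.67 − 897.30 ≈ 339.37 mm.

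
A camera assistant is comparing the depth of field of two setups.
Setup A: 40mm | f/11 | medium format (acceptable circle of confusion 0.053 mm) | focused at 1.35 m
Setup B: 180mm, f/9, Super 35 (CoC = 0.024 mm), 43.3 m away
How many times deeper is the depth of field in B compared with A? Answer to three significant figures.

16.3

Setup A: H = 40²/(11×0.053) + 40 ≈ 2784.4 mm; DoF = Df − Dn = 2582.9 − 913.8 ≈ 1669.1 mm.
Setup B: H = 180²/(9×0.024) + 180 ≈ 150180.0 mm; DoF = Df − Dn = 60769 − 33632 ≈ 27137 mm.
Ratio = 27137 / 1669.1 ≈ 16.3.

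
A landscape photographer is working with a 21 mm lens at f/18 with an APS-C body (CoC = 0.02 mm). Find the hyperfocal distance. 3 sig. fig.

Hyperfocal distance H = f²/(N·c) + f = 21²/(18 × 0.02) + 21 = 441/0.36 + 21 ≈ 1246.0 mm ≈ 1.25 m.

1.25 m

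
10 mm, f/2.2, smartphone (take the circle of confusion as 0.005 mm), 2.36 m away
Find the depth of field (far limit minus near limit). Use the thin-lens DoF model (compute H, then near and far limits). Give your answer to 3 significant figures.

1.31 m

Hyperfocal distance H = f²/(N·c) + f = 10²/(2.2 × 0.005) + 10 = 100/0.011 + 10 ≈ 9100.9 mm ≈ 9.101 m.
Near limit Dn = s·(H − f)/(H + s − 2f) = 2360 × (9100.9 − 10) / (9100.9 + 2360 − 2 × 10) = 2360 × 9090.9 / 11440.9 ≈ 1875.2 mm.
Far limit Df = s·(H − f)/(H − s) = 2360 × (9100.9 − 10) / (9100.9 − 2360) = 2360 × 9090.9 / 6740.9 ≈ 3182.7 mm.
Depth of field = Df − Dn = 3182.7 − 1875.2 ≈ 1307.5 mm ≈ 1.31 m.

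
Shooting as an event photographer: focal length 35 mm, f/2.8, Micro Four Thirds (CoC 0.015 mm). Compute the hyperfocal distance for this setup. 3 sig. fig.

29.2 m

Hyperfocal distance H = f²/(N·c) + f = 35²/(2.8 × 0.015) + 35 = 1225/0.042 + 35 ≈ 29201.7 mm ≈ 29.2 m.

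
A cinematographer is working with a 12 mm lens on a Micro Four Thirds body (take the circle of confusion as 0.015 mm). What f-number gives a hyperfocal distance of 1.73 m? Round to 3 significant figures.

f/5.59

Rearrange H = f²/(N·c) + f for N: N = f² / ((H − f)·c).
N = 12² / ((1730 − 12) × 0.015) = 144 / 25.77 ≈ 5.59.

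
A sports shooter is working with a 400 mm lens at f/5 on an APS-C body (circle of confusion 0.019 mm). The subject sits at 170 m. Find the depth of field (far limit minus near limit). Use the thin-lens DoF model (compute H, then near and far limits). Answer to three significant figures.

34.6 m

Hyperfocal distance H = f²/(N·c) + f = 400²/(5 × 0.019) + 400 = 160000/0.095 + 400 ≈ 1684610.5 mm ≈ 1685 m.
Near limit Dn = s·(H − f)/(H + s − 2f) = 170000 × (1684610.5 − 400) / (1684610.5 + 170000 − 2 × 400) = 170000 × 1684210.5 / 1853810.5 ≈ 154447 mm.
Far limit Df = s·(H − f)/(H − s) = 170000 × (1684610.5 − 400) / (1684610.5 − 170000) = 170000 × 1684210.5 / 1514610.5 ≈ 189036 mm.
Depth of field = Df − Dn = 189036 − 154447 ≈ 34589 mm ≈ 34.6 m.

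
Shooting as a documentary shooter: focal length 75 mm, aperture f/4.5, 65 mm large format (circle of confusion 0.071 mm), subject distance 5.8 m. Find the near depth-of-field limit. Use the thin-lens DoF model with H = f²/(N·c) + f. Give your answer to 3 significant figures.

4.38 m

Hyperfocal distance H = f²/(N·c) + f = 75²/(4.5 × 0.071) + 75 = 5625/0.3195 + 75 ≈ 17680.6 mm ≈ 17.68 m.
Near limit Dn = s·(H − f)/(H + s − 2f) = 5800 × (17680.6 − 75) / (17680.6 + 5800 − 2 × 75) = 5800 × 17605.6 / 23330.6 ≈ 4376.8 mm ≈ 4.38 m.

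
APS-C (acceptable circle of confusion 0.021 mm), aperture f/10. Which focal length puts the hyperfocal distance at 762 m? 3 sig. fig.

400 mm

From H = f²/(N·c) + f, with f ≪ H: f ≈ √(H·N·c) = √(762000 × 10 × 0.021) = √160020 ≈ 400.0 mm.
The +f correction barely moves this — solving exactly, f² + N·c·f − N·c·H = 0 ⇒ f = (−N·c + √((N·c)² + 4·N·c·H))/2 = (−0.21 + √640080)/2 ≈ 399.92 mm, so f ≈ 400 mm.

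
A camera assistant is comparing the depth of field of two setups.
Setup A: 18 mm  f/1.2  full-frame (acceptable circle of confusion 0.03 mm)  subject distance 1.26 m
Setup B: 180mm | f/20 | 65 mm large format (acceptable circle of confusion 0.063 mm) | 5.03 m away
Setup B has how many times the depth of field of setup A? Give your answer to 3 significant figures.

5.55

Setup A: H = 18²/(1.2×0.03) + 18 ≈ 9018.0 mm; DoF = Df − Dn = 1461.72 − 1107.21 ≈ 354.51 mm.
Setup B: H = 180²/(20×0.063) + 180 ≈ 25894.3 mm; DoF = Df − Dn = 6199.2 − 4231.8 ≈ 1967.4 mm.
Ratio = 1967.4 / 354.51 ≈ 5.55.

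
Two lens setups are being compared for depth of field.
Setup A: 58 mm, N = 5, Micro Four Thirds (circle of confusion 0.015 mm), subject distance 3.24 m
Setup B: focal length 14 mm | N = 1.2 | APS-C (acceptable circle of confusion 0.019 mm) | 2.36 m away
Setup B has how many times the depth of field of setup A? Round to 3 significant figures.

3.01

Setup A: H = 58²/(5×0.015) + 58 ≈ 44911.3 mm; DoF = Df − Dn = 3487.40 − 3025.37 ≈ 462.03 mm.
Setup B: H = 14²/(1.2×0.019) + 14 ≈ 8610.5 mm; DoF = Df − Dn = 3245.8 − 1854.0 ≈ 1391.8 mm.
Ratio = 1391.8 / 462.03 ≈ 3.01.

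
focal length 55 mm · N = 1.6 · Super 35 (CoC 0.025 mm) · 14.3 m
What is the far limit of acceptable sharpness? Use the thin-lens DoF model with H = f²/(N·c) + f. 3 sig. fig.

17.6 m

Hyperfocal distance H = f²/(N·c) + f = 55²/(1.6 × 0.025) + 55 = 3025/0.04 + 55 ≈ 75680.0 mm ≈ 75.68 m.
Far limit Df = s·(H − f)/(H − s) = 14300 × (75680.0 − 55) / (75680.0 − 14300) = 14300 × 75625.0 / 61380.0 ≈ 17619 mm ≈ 17.6 m.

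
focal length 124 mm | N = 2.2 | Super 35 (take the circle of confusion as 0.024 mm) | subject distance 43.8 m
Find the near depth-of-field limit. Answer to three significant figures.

Hyperfocal distance H = f²/(N·c) + f = 124²/(2.2 × 0.024) + 124 = 15376/0.0528 + 124 ≈ 291336.1 mm ≈ 291.3 m.
Near limit Dn = s·(H − f)/(H + s − 2f) = 43800 × (291336.1 − 124) / (291336.1 + 43800 − 2 × 124) = 43800 × 291212.1 / 334888.1 ≈ 38088 mm ≈ 38.1 m.

38.1 m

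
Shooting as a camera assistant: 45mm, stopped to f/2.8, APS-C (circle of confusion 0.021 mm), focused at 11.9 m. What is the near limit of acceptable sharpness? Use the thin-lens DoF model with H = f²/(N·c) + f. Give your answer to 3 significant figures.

Hyperfocal distance H = f²/(N·c) + f = 45²/(2.8 × 0.021) + 45 = 2025/0.0588 + 45 ≈ 34483.8 mm ≈ 34.48 m.
Near limit Dn = s·(H − f)/(H + s − 2f) = 11900 × (34483.8 − 45) / (34483.8 + 11900 − 2 × 45) = 11900 × 34438.8 / 46293.8 ≈ 8852.6 mm ≈ 8.85 m.

8.85 m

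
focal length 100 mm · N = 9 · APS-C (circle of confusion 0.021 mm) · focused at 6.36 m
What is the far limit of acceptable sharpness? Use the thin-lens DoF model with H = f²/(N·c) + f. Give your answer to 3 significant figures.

Hyperfocal distance H = f²/(N·c) + f = 100²/(9 × 0.021) + 100 = 10000/0.189 + 100 ≈ 53010.1 mm ≈ 53.01 m.
Far limit Df = s·(H − f)/(H − s) = 6360 × (53010.1 − 100) / (53010.1 − 6360) = 6360 × 52910.1 / 46650.1 ≈ 7213.5 mm ≈ 7.21 m.

7.21 m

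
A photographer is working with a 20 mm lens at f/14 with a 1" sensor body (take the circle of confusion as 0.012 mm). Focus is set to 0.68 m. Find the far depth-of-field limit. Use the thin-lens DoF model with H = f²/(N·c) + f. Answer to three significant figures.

0.941 m

Hyperfocal distance H = f²/(N·c) + f = 20²/(14 × 0.012) + 20 = 400/0.168 + 20 ≈ 2401.0 mm ≈ 2.401 m.
Far limit Df = s·(H − f)/(H − s) = 680 × (2401.0 − 20) / (2401.0 − 680) = 680 × 2381.0 / 1721.0 ≈ 940.79 mm ≈ 0.941 m.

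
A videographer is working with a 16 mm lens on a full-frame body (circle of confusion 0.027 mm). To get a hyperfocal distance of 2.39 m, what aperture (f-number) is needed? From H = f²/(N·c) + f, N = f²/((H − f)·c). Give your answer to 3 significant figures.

f/3.99

Rearrange H = f²/(N·c) + f for N: N = f² / ((H − f)·c).
N = 16² / ((2390 − 16) × 0.027) = 256 / 64.10 ≈ 3.99.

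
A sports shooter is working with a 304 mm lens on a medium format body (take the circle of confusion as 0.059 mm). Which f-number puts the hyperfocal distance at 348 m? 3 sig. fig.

f/4.51

Rearrange H = f²/(N·c) + f for N: N = f² / ((H − f)·c).
N = 304² / ((348000 − 304) × 0.059) = 92416 / 20514 ≈ 4.51.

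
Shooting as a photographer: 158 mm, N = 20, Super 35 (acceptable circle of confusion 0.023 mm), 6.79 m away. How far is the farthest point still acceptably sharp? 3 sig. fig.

Hyperfocal distance H = f²/(N·c) + f = 158²/(20 × 0.023) + 158 = 24964/0.46 + 158 ≈ 54427.6 mm ≈ 54.43 m.
Far limit Df = s·(H − f)/(H − s) = 6790 × (54427.6 − 158) / (54427.6 − 6790) = 6790 × 54269.6 / 47637.6 ≈ 7735.3 mm ≈ 7.74 m.

7.74 m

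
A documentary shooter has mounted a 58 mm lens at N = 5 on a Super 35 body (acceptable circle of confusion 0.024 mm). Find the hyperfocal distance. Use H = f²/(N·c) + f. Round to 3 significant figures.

28.1 m

Hyperfocal distance H = f²/(N·c) + f = 58²/(5 × 0.024) + 58 = 3364/0.12 + 58 ≈ 28091.3 mm ≈ 28.1 m.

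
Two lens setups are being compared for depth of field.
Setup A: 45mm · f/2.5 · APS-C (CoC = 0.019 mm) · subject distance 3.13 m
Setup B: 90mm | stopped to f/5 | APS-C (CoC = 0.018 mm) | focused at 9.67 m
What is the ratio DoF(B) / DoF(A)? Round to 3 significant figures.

Setup A: H = 45²/(2.5×0.019) + 45 ≈ 42676.6 mm; DoF = Df − Dn = 3374.17 − 2918.78 ≈ 455.39 mm.
Setup B: H = 90²/(5×0.018) + 90 ≈ 90090.0 mm; DoF = Df − Dn = 10821.9 − 8739.7 ≈ 2082.2 mm.
Ratio = 2082.2 / 455.39 ≈ 4.57.

4.57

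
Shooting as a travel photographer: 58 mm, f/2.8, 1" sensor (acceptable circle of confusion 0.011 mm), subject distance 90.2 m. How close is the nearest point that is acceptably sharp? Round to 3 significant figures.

49.4 m

Hyperfocal distance H = f²/(N·c) + f = 58²/(2.8 × 0.011) + 58 = 3364/0.0308 + 58 ≈ 109278.8 mm ≈ 109.3 m.
Near limit Dn = s·(H − f)/(H + s − 2f) = 90200 × (109278.8 − 58) / (109278.8 + 90200 − 2 × 58) = 90200 × 109220.8 / 199362.8 ≈ 49416 mm ≈ 49.4 m.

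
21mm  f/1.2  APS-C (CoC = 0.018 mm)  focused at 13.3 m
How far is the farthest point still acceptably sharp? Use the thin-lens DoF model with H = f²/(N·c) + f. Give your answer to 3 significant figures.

Hyperfocal distance H = f²/(N·c) + f = 21²/(1.2 × 0.018) + 21 = 441/0.0216 + 21 ≈ 20437.7 mm ≈ 20.44 m.
Far limit Df = s·(H − f)/(H − s) = 13300 × (20437.7 − 21) / (20437.7 − 13300) = 13300 × 20416.7 / 7137.7 ≈ 38043 mm ≈ 38.0 m.

38.0 m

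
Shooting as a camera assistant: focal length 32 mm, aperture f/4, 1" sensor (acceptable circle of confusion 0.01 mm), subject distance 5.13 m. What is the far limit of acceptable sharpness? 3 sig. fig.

Hyperfocal distance H = f²/(N·c) + f = 32²/(4 × 0.01) + 32 = 1024/0.04 + 32 ≈ 25632.0 mm ≈ 25.63 m.
Far limit Df = s·(H − f)/(H − s) = 5130 × (25632.0 − 32) / (25632.0 − 5130) = 5130 × 25600.0 / 20502.0 ≈ 6405.6 mm ≈ 6.41 m.

6.41 m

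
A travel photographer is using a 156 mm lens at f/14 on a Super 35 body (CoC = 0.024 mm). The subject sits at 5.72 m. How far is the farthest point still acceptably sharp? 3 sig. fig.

6.20 m

Hyperfocal distance H = f²/(N·c) + f = 156²/(14 × 0.024) + 156 = 24336/0.336 + 156 ≈ 72584.6 mm ≈ 72.58 m.
Far limit Df = s·(H − f)/(H − s) = 5720 × (72584.6 − 156) / (72584.6 − 5720) = 5720 × 72428.6 / 66864.6 ≈ 6196.0 mm ≈ 6.20 m.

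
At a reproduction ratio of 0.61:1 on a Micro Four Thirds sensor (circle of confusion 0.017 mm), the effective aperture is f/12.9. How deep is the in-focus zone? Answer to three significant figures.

At magnification m, DoF ≈ 2·N_eff·c/m² = 2 × 12.9 × 0.017 / 0.61² = 0.4386 / 0.3721 ≈ 1.18 mm.

1.18 mm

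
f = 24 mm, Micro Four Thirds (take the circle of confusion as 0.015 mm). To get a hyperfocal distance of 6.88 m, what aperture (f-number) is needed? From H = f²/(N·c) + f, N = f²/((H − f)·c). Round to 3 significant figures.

Rearrange H = f²/(N·c) + f for N: N = f² / ((H − f)·c).
N = 24² / ((6880 − 24) × 0.015) = 576 / 102.8 ≈ 5.60.

f/5.60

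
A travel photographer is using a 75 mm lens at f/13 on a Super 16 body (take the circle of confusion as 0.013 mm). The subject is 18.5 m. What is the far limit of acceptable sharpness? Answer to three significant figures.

41.4 m

Hyperfocal distance H = f²/(N·c) + f = 75²/(13 × 0.013) + 75 = 5625/0.169 + 75 ≈ 33359.0 mm ≈ 33.36 m.
Far limit Df = s·(H − f)/(H − s) = 18500 × (33359.0 − 75) / (33359.0 − 18500) = 18500 × 33284.0 / 14859.0 ≈ 41440 mm ≈ 41.4 m.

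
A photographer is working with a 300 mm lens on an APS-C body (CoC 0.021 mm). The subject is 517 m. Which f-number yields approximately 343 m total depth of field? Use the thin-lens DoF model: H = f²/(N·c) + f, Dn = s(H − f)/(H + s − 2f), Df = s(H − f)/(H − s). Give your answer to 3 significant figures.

Write h = H − f = f²/(N·c). The thin-lens limits are Dn = s·h/(h + (s−f)) and Df = s·h/(h − (s−f)), so DoF = Df − Dn = 2·s·(s−f)·h / (h² − (s−f)²).
That is a quadratic in h: DoF·h² − 2·s·(s−f)·h − DoF·(s−f)² = 0 ⇒ h = (s−f)·(s + √(s² + DoF²)) / DoF = 516700 × (517000 + √(517000² + 343000²)) / 343000 = 516700 × (517000 + 620434) / 343000 ≈ 1713446 mm.
Then N = f²/(c·h) = 300² / (0.021 × 1713446) = 90000 / 35982 ≈ 2.50.

f/2.50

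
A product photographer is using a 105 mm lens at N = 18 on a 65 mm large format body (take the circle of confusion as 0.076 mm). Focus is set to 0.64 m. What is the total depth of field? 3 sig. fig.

Hyperfocal distance H = f²/(N·c) + f = 105²/(18 × 0.076) + 105 = 11025/1.368 + 105 ≈ 8164.2 mm ≈ 8.164 m.
Near limit Dn = s·(H − f)/(H + s − 2f) = 640 × (8164.2 − 105) / (8164.2 + 640 − 2 × 105) = 640 × 8059.2 / 8594.2 ≈ 600.159 mm.
Far limit Df = s·(H − f)/(H − s) = 640 × (8164.2 − 105) / (8164.2 − 640) = 640 × 8059.2 / 7524.2 ≈ 685.506 mm.
Depth of field = Df − Dn = 685.506 − 600.159 ≈ 85.347 mm.

85.3 mm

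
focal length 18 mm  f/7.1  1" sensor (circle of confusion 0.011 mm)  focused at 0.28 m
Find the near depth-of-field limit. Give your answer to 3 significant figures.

263 mm

Hyperfocal distance H = f²/(N·c) + f = 18²/(7.1 × 0.011) + 18 = 324/0.0781 + 18 ≈ 4166.5 mm ≈ 4.167 m.
Near limit Dn = s·(H − f)/(H + s − 2f) = 280 × (4166.5 − 18) / (4166.5 + 280 − 2 × 18) = 280 × 4148.5 / 4410.5 ≈ 263.37 mm.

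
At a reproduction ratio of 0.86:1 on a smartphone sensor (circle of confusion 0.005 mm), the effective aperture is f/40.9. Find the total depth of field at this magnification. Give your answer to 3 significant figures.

0.553 mm

At magnification m, DoF ≈ 2·N_eff·c/m² = 2 × 40.9 × 0.005 / 0.86² = 0.409 / 0.7396 ≈ 0.553 mm.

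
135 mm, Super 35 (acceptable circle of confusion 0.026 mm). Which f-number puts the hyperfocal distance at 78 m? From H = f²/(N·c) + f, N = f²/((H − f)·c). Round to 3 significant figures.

Rearrange H = f²/(N·c) + f for N: N = f² / ((H − f)·c).
N = 135² / ((78000 − 135) × 0.026) = 18225 / 2024 ≈ 9.

f/9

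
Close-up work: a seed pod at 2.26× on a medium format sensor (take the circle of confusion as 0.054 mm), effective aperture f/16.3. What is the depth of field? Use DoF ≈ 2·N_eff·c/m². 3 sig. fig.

At magnification m, DoF ≈ 2·N_eff·c/m² = 2 × 16.3 × 0.054 / 2.26² = 1.76 / 5.108 ≈ 0.345 mm.

0.345 mm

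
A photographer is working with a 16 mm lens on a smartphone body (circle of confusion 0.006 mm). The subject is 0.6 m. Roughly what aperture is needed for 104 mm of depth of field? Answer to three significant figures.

Write h = H − f = f²/(N·c). The thin-lens limits are Dn = s·h/(h + (s−f)) and Df = s·h/(h − (s−f)), so DoF = Df − Dn = 2·s·(s−f)·h / (h² − (s−f)²).
That is a quadratic in h: DoF·h² − 2·s·(s−f)·h − DoF·(s−f)² = 0 ⇒ h = (s−f)·(s + √(s² + DoF²)) / DoF = 584 × (600 + √(600² + 104²)) / 104 = 584 × (600 + 608.947) / 104 ≈ 6788.7 mm.
Then N = f²/(c·h) = 16² / (0.006 × 6788.7) = 256 / 40.732 ≈ 6.28.

f/6.28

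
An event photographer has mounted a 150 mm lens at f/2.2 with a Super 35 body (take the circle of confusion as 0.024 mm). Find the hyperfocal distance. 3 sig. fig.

Hyperfocal distance H = f²/(N·c) + f = 150²/(2.2 × 0.024) + 150 = 22500/0.0528 + 150 ≈ 426286.4 mm ≈ 426 m.

426 m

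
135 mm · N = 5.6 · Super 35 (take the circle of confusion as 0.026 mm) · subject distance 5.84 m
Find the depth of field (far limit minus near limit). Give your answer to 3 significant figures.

Hyperfocal distance H = f²/(N·c) + f = 135²/(5.6 × 0.026) + 135 = 18225/0.1456 + 135 ≈ 125306.7 mm ≈ 125.3 m.
Near limit Dn = s·(H − f)/(H + s − 2f) = 5840 × (125306.7 − 135) / (125306.7 + 5840 − 2 × 135) = 5840 × 125171.7 / 130876.7 ≈ 5585.43 mm.
Far limit Df = s·(H − f)/(H − s) = 5840 × (125306.7 − 135) / (125306.7 − 5840) = 5840 × 125171.7 / 119466.7 ≈ 6118.88 mm.
Depth of field = Df − Dn = 6118.88 − 5585.43 ≈ 533.45 mm ≈ 0.533 m.

0.533 m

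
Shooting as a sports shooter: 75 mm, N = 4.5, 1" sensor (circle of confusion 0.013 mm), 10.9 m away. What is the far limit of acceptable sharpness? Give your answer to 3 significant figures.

Hyperfocal distance H = f²/(N·c) + f = 75²/(4.5 × 0.013) + 75 = 5625/0.0585 + 75 ≈ 96228.8 mm ≈ 96.23 m.
Far limit Df = s·(H − f)/(H − s) = 10900 × (96228.8 − 75) / (96228.8 − 10900) = 10900 × 96153.8 / 85328.8 ≈ 12283 mm ≈ 12.3 m.

12.3 m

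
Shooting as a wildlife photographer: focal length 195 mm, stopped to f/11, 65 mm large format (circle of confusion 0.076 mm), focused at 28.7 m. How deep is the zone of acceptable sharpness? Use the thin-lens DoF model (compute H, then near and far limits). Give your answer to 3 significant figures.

59.2 m

Hyperfocal distance H = f²/(N·c) + f = 195²/(11 × 0.076) + 195 = 38025/0.836 + 195 ≈ 45679.4 mm ≈ 45.68 m.
Near limit Dn = s·(H − f)/(H + s − 2f) = 28700 × (45679.4 − 195) / (45679.4 + 28700 − 2 × 195) = 28700 × 45484.4 / 73989.4 ≈ 17643 mm.
Far limit Df = s·(H − f)/(H − s) = 28700 × (45679.4 − 195) / (45679.4 − 28700) = 28700 × 45484.4 / 16979.4 ≈ 76881 mm.
Depth of field = Df − Dn = 76881 − 17643 ≈ 59238 mm ≈ 59.2 m.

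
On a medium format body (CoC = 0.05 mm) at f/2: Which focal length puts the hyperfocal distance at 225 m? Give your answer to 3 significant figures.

From H = f²/(N·c) + f, with f ≪ H: f ≈ √(H·N·c) = √(225000 × 2 × 0.05) = √22500 ≈ 150.0 mm.
The +f correction barely moves this — solving exactly, f² + N·c·f − N·c·H = 0 ⇒ f = (−N·c + √((N·c)² + 4·N·c·H))/2 = (−0.1 + √90000)/2 ≈ 149.95 mm, so f ≈ 150 mm.

150 mm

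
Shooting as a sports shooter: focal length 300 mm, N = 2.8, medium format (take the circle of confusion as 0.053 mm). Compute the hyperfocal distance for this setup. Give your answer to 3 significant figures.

Hyperfocal distance H = f²/(N·c) + f = 300²/(2.8 × 0.053) + 300 = 90000/0.1484 + 300 ≈ 606769.0 mm ≈ 607 m.

607 m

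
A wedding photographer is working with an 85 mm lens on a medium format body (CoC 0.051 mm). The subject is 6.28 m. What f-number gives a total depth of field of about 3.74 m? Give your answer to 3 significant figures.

f/6.29

Write h = H − f = f²/(N·c). The thin-lens limits are Dn = s·h/(h + (s−f)) and Df = s·h/(h − (s−f)), so DoF = Df − Dn = 2·s·(s−f)·h / (h² − (s−f)²).
That is a quadratic in h: DoF·h² − 2·s·(s−f)·h − DoF·(s−f)² = 0 ⇒ h = (s−f)·(s + √(s² + DoF²)) / DoF = 6195 × (6280 + √(6280² + 3740²)) / 3740 = 6195 × (6280 + 7309.31) / 3740 ≈ 22510 mm.
Then N = f²/(c·h) = 85² / (0.051 × 22510) = 7225 / 1148.0 ≈ 6.29.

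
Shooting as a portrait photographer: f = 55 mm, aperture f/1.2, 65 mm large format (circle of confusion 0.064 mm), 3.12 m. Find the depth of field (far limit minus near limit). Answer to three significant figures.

489 mm

Hyperfocal distance H = f²/(N·c) + f = 55²/(1.2 × 0.064) + 55 = 3025/0.0768 + 55 ≈ 39443.0 mm ≈ 39.44 m.
Near limit Dn = s·(H − f)/(H + s − 2f) = 3120 × (39443.0 − 55) / (39443.0 + 3120 − 2 × 55) = 3120 × 39388.0 / 42453.0 ≈ 2894.74 mm.
Far limit Df = s·(H − f)/(H − s) = 3120 × (39443.0 − 55) / (39443.0 − 3120) = 3120 × 39388.0 / 36323.0 ≈ 3383.27 mm.
Depth of field = Df − Dn = 3383.27 − 2894.74 ≈ 488.53 mm.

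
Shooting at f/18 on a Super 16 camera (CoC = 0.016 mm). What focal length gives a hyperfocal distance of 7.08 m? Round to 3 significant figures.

45.0 mm

From H = f²/(N·c) + f, with f ≪ H: f ≈ √(H·N·c) = √(7080 × 18 × 0.016) = √2039.0 ≈ 45.16 mm.
Exact: f² + N·c·f − N·c·H = 0 ⇒ f = (−N·c + √((N·c)² + 4·N·c·H))/2 = (−0.288 + √8156.2)/2 ≈ 45.012 mm ≈ 45.0 mm.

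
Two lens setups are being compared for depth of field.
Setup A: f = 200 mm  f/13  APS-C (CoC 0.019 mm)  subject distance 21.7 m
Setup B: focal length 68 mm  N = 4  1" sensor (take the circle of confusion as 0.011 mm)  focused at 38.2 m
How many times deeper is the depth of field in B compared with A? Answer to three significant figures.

5.44

Setup A: H = 200²/(13×0.019) + 200 ≈ 162143.3 mm; DoF = Df − Dn = 25022.0 − 19156.7 ≈ 5865.3 mm.
Setup B: H = 68²/(4×0.011) + 68 ≈ 105158.9 mm; DoF = Df − Dn = 59954 − 28030 ≈ 31924 mm.
Ratio = 31924 / 5865.3 ≈ 5.44.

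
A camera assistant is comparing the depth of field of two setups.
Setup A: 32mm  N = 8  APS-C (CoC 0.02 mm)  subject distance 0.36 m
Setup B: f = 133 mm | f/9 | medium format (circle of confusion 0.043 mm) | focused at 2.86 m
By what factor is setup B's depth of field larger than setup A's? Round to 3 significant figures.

9.26

Setup A: H = 32²/(8×0.02) + 32 ≈ 6432.0 mm; DoF = Df − Dn = 379.447 − 342.449 ≈ 36.998 mm.
Setup B: H = 133²/(9×0.043) + 133 ≈ 45841.0 mm; DoF = Df − Dn = 3041.46 − 2698.98 ≈ 342.48 mm.
Ratio = 342.48 / 36.998 ≈ 9.26.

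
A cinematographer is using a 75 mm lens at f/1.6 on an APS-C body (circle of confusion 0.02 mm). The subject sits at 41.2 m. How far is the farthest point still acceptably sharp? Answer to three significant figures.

53.8 m

Hyperfocal distance H = f²/(N·c) + f = 75²/(1.6 × 0.02) + 75 = 5625/0.032 + 75 ≈ 175856.2 mm ≈ 175.9 m.
Far limit Df = s·(H − f)/(H − s) = 41200 × (175856.2 − 75) / (175856.2 − 41200) = 41200 × 175781.2 / 134656.2 ≈ 53783 mm ≈ 53.8 m.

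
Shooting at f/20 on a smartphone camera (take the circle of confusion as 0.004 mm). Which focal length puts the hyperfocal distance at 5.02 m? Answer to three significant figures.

From H = f²/(N·c) + f, with f ≪ H: f ≈ √(H·N·c) = √(5020 × 20 × 0.004) = √401.60 ≈ 20.04 mm.
The +f correction barely moves this — solving exactly, f² + N·c·f − N·c·H = 0 ⇒ f = (−N·c + √((N·c)² + 4·N·c·H))/2 = (−0.08 + √1606.4)/2 ≈ 20.000 mm, so f ≈ 20.0 mm.

20.0 mm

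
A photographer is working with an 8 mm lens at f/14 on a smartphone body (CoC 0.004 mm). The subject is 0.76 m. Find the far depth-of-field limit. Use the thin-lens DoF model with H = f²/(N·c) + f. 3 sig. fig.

Hyperfocal distance H = f²/(N·c) + f = 8²/(14 × 0.004) + 8 = 64/0.056 + 8 ≈ 1150.9 mm ≈ 1.151 m.
Far limit Df = s·(H − f)/(H − s) = 760 × (1150.9 − 8) / (1150.9 − 760) = 760 × 1142.9 / 390.9 ≈ 2222.2 mm ≈ 2.22 m.

2.22 m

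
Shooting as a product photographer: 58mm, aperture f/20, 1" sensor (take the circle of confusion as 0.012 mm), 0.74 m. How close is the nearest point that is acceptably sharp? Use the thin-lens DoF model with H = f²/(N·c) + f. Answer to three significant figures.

Hyperfocal distance H = f²/(N·c) + f = 58²/(20 × 0.012) + 58 = 3364/0.24 + 58 ≈ 14074.7 mm ≈ 14.07 m.
Near limit Dn = s·(H − f)/(H + s − 2f) = 740 × (14074.7 − 58) / (14074.7 + 740 − 2 × 58) = 740 × 14016.7 / 14698.7 ≈ 705.66 mm ≈ 0.706 m.

0.706 m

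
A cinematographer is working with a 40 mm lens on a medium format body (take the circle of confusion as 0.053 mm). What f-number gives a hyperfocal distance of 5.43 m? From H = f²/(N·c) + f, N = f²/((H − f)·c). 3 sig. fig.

Rearrange H = f²/(N·c) + f for N: N = f² / ((H − f)·c).
N = 40² / ((5430 − 40) × 0.053) = 1600 / 285.7 ≈ 5.60.

f/5.60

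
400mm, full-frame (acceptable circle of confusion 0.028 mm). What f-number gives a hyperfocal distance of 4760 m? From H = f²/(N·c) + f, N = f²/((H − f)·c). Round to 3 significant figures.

f/1.20

Rearrange H = f²/(N·c) + f for N: N = f² / ((H − f)·c).
N = 400² / ((4760000 − 400) × 0.028) = 160000 / 133269 ≈ 1.20.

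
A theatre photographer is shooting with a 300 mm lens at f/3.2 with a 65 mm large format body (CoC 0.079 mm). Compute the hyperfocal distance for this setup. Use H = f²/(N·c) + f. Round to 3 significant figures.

Hyperfocal distance H = f²/(N·c) + f = 300²/(3.2 × 0.079) + 300 = 90000/0.2528 + 300 ≈ 356312.7 mm ≈ 356 m.

356 m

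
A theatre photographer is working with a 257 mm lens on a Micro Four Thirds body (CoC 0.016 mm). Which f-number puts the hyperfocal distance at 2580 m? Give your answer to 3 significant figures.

Rearrange H = f²/(N·c) + f for N: N = f² / ((H − f)·c).
N = 257² / ((2580000 − 257) × 0.016) = 66049 / 41276 ≈ 1.60.

f/1.60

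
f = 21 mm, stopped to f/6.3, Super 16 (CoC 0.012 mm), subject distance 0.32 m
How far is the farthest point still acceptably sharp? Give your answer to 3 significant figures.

337 mm

Hyperfocal distance H = f²/(N·c) + f = 21²/(6.3 × 0.012) + 21 = 441/0.0756 + 21 ≈ 5854.3 mm ≈ 5.854 m.
Far limit Df = s·(H − f)/(H − s) = 320 × (5854.3 − 21) / (5854.3 − 320) = 320 × 5833.3 / 5534.3 ≈ 337.29 mm.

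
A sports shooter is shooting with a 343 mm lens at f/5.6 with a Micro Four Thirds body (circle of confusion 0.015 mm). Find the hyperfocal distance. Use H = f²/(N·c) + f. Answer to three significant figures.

Hyperfocal distance H = f²/(N·c) + f = 343²/(5.6 × 0.015) + 343 = 117649/0.084 + 343 ≈ 1400926.3 mm ≈ 1400 m.

1400 m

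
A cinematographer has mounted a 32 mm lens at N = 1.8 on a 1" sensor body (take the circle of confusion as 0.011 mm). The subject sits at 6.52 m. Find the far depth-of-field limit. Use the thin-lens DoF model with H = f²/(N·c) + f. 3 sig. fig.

Hyperfocal distance H = f²/(N·c) + f = 32²/(1.8 × 0.011) + 32 = 1024/0.0198 + 32 ≈ 51749.2 mm ≈ 51.75 m.
Far limit Df = s·(H − f)/(H − s) = 6520 × (51749.2 − 32) / (51749.2 − 6520) = 6520 × 51717.2 / 45229.2 ≈ 7455.3 mm ≈ 7.46 m.

7.46 m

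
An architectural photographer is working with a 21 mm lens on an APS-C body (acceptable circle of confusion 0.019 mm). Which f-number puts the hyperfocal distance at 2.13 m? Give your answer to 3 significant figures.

f/11

Rearrange H = f²/(N·c) + f for N: N = f² / ((H − f)·c).
N = 21² / ((2130 − 21) × 0.019) = 441 / 40.07 ≈ 11.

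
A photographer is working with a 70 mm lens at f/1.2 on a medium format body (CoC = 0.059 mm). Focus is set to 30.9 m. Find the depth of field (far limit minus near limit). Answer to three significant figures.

Hyperfocal distance H = f²/(N·c) + f = 70²/(1.2 × 0.059) + 70 = 4900/0.0708 + 70 ≈ 69279.0 mm ≈ 69.28 m.
Near limit Dn = s·(H − f)/(H + s − 2f) = 30900 × (69279.0 − 70) / (69279.0 + 30900 − 2 × 70) = 30900 × 69209.0 / 100039.0 ≈ 21377 mm.
Far limit Df = s·(H − f)/(H − s) = 30900 × (69279.0 − 70) / (69279.0 − 30900) = 30900 × 69209.0 / 38379.0 ≈ 55722 mm.
Depth of field = Df − Dn = 55722 − 21377 ≈ 34345 mm ≈ 34.3 m.

34.3 m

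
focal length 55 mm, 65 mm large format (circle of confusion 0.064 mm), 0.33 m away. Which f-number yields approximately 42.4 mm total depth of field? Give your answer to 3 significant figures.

Write h = H − f = f²/(N·c). The thin-lens limits are Dn = s·h/(h + (s−f)) and Df = s·h/(h − (s−f)), so DoF = Df − Dn = 2·s·(s−f)·h / (h² − (s−f)²).
That is a quadratic in h: DoF·h² − 2·s·(s−f)·h − DoF·(s−f)² = 0 ⇒ h = (s−f)·(s + √(s² + DoF²)) / DoF = 275 × (330 + √(330² + 42.4²)) / 42.4 = 275 × (330 + 332.713) / 42.4 ≈ 4298.3 mm.
Then N = f²/(c·h) = 55² / (0.064 × 4298.3) = 3025 / 275.09 ≈ 11.

f/11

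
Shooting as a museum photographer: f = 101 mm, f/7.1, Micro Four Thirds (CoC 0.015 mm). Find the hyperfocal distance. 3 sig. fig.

95.9 m

Hyperfocal distance H = f²/(N·c) + f = 101²/(7.1 × 0.015) + 101 = 10201/0.1065 + 101 ≈ 95885.0 mm ≈ 95.9 m.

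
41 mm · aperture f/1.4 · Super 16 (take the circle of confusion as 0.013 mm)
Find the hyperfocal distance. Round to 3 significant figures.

92.4 m

Hyperfocal distance H = f²/(N·c) + f = 41²/(1.4 × 0.013) + 41 = 1681/0.0182 + 41 ≈ 92403.6 mm ≈ 92.4 m.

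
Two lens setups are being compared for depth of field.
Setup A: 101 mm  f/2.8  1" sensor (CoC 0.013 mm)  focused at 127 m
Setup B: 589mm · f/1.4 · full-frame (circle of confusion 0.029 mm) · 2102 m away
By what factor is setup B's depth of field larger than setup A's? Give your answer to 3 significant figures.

Setup A: H = 101²/(2.8×0.013) + 101 ≈ 280348.3 mm; DoF = Df − Dn = 232095 − 87417 ≈ 144678 mm.
Setup B: H = 589²/(1.4×0.029) + 589 ≈ 8545441.2 mm; DoF = Df − Dn = 2787529 − 1687097 ≈ 1100432 mm.
Ratio = 1100432 / 144678 ≈ 7.61.

7.61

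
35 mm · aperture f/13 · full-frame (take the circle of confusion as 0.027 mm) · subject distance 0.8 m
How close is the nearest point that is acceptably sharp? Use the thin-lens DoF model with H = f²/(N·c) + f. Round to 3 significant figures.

0.656 m

Hyperfocal distance H = f²/(N·c) + f = 35²/(13 × 0.027) + 35 = 1225/0.351 + 35 ≈ 3525.0 mm ≈ 3.525 m.
Near limit Dn = s·(H − f)/(H + s − 2f) = 800 × (3525.0 − 35) / (3525.0 + 800 − 2 × 35) = 800 × 3490.0 / 4255.0 ≈ 656.17 mm ≈ 0.656 m.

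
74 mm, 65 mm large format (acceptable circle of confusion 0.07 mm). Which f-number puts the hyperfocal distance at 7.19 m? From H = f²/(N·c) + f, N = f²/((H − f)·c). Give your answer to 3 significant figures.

Rearrange H = f²/(N·c) + f for N: N = f² / ((H − f)·c).
N = 74² / ((7190 − 74) × 0.07) = 5476 / 498.1 ≈ 11.

f/11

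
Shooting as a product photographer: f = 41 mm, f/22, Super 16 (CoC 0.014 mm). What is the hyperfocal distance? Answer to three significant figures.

5.50 m

Hyperfocal distance H = f²/(N·c) + f = 41²/(22 × 0.014) + 41 = 1681/0.308 + 41 ≈ 5498.8 mm ≈ 5.50 m.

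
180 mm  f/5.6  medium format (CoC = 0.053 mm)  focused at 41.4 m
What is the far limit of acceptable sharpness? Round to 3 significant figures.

66.5 m

Hyperfocal distance H = f²/(N·c) + f = 180²/(5.6 × 0.053) + 180 = 32400/0.2968 + 180 ≈ 109344.4 mm ≈ 109.3 m.
Far limit Df = s·(H − f)/(H − s) = 41400 × (109344.4 − 180) / (109344.4 − 41400) = 41400 × 109164.4 / 67944.4 ≈ 66516 mm ≈ 66.5 m.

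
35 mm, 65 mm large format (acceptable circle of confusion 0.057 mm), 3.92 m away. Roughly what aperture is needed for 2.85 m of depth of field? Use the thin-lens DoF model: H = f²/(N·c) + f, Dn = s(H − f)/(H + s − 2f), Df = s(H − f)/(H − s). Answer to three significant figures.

f/1.80

Write h = H − f = f²/(N·c). The thin-lens limits are Dn = s·h/(h + (s−f)) and Df = s·h/(h − (s−f)), so DoF = Df − Dn = 2·s·(s−f)·h / (h² − (s−f)²).
That is a quadratic in h: DoF·h² − 2·s·(s−f)·h − DoF·(s−f)² = 0 ⇒ h = (s−f)·(s + √(s² + DoF²)) / DoF = 3885 × (3920 + √(3920² + 2850²)) / 2850 = 3885 × (3920 + 4846.53) / 2850 ≈ 11950 mm.
Then N = f²/(c·h) = 35² / (0.057 × 11950) = 1225 / 681.16 ≈ 1.80.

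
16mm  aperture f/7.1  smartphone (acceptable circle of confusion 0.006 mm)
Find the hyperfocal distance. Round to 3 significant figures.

Hyperfocal distance H = f²/(N·c) + f = 16²/(7.1 × 0.006) + 16 = 256/0.0426 + 16 ≈ 6025.4 mm ≈ 6.03 m.

6.03 m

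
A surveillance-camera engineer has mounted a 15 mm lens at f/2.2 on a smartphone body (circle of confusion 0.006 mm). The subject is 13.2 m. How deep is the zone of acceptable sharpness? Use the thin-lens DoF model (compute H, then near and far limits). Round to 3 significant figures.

Hyperfocal distance H = f²/(N·c) + f = 15²/(2.2 × 0.006) + 15 = 225/0.0132 + 15 ≈ 17060.5 mm ≈ 17.06 m.
Near limit Dn = s·(H − f)/(H + s − 2f) = 13200 × (17060.5 − 15) / (17060.5 + 13200 − 2 × 15) = 13200 × 17045.5 / 30230.5 ≈ 7443 mm.
Far limit Df = s·(H − f)/(H − s) = 13200 × (17060.5 − 15) / (17060.5 − 13200) = 13200 × 17045.5 / 3860.5 ≈ 58283 mm.
Depth of field = Df − Dn = 58283 − 7443 ≈ 50840 mm ≈ 50.8 m.

50.8 m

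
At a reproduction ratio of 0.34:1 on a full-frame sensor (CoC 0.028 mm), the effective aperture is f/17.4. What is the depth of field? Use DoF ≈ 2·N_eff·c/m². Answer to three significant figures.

8.43 mm

At magnification m, DoF ≈ 2·N_eff·c/m² = 2 × 17.4 × 0.028 / 0.34² = 0.9744 / 0.1156 ≈ 8.43 mm.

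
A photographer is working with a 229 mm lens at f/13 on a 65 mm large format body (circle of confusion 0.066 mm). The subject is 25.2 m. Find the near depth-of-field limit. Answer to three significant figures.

Hyperfocal distance H = f²/(N·c) + f = 229²/(13 × 0.066) + 229 = 52441/0.858 + 229 ≈ 61349.0 mm ≈ 61.35 m.
Near limit Dn = s·(H − f)/(H + s − 2f) = 25200 × (61349.0 − 229) / (61349.0 + 25200 − 2 × 229) = 25200 × 61120.0 / 86091.0 ≈ 17891 mm ≈ 17.9 m.

17.9 m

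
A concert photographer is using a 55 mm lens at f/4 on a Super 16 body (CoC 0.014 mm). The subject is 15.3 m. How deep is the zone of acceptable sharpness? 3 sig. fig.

9.38 m

Hyperfocal distance H = f²/(N·c) + f = 55²/(4 × 0.014) + 55 = 3025/0.056 + 55 ≈ 54072.9 mm ≈ 54.07 m.
Near limit Dn = s·(H − f)/(H + s − 2f) = 15300 × (54072.9 − 55) / (54072.9 + 15300 − 2 × 55) = 15300 × 54017.9 / 69262.9 ≈ 11932.4 mm.
Far limit Df = s·(H − f)/(H − s) = 15300 × (54072.9 − 55) / (54072.9 − 15300) = 15300 × 54017.9 / 38772.9 ≈ 21315.8 mm.
Depth of field = Df − Dn = 21315.8 − 11932.4 ≈ 9383.4 mm ≈ 9.38 m.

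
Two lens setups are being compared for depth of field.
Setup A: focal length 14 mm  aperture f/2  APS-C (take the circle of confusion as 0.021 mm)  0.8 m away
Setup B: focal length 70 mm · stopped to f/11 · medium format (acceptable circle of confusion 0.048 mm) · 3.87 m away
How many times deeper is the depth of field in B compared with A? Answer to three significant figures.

13.7

Setup A: H = 14²/(2×0.021) + 14 ≈ 4680.7 mm; DoF = Df − Dn = 962.03 − 684.68 ≈ 277.35 mm.
Setup B: H = 70²/(11×0.048) + 70 ≈ 9350.3 mm; DoF = Df − Dn = 6553.4 − 2745.7 ≈ 3807.7 mm.
Ratio = 3807.7 / 277.35 ≈ 13.7.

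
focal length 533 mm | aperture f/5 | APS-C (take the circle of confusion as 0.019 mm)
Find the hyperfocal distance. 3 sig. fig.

2990 m

Hyperfocal distance H = f²/(N·c) + f = 533²/(5 × 0.019) + 533 = 284089/0.095 + 533 ≈ 2990943.5 mm ≈ 2990 m.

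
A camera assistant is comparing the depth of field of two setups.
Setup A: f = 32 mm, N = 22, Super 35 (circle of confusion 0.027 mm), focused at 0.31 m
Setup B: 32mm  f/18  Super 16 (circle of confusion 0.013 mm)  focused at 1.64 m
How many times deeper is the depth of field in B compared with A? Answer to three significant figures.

Setup A: H = 32²/(22×0.027) + 32 ≈ 1755.9 mm; DoF = Df − Dn = 369.60 − 266.95 ≈ 102.65 mm.
Setup B: H = 32²/(18×0.013) + 32 ≈ 4408.1 mm; DoF = Df − Dn = 2592.7 − 1199.3 ≈ 1393.4 mm.
Ratio = 1393.4 / 102.65 ≈ 13.6.

13.6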